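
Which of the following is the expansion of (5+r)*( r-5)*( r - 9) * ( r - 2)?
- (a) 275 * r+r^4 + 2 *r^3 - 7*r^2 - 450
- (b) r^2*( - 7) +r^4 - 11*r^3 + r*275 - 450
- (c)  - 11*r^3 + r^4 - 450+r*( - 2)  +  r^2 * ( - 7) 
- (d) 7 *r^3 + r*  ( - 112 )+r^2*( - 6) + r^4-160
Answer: b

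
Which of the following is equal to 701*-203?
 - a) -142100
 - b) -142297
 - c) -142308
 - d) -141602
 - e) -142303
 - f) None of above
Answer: e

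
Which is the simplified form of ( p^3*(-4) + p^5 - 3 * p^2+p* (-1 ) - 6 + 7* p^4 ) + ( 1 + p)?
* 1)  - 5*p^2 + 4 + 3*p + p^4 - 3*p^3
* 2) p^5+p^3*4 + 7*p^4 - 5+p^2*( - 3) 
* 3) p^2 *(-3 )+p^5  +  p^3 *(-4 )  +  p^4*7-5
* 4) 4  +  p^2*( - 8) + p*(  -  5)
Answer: 3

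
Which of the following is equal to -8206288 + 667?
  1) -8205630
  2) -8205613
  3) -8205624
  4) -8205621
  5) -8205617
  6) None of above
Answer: 4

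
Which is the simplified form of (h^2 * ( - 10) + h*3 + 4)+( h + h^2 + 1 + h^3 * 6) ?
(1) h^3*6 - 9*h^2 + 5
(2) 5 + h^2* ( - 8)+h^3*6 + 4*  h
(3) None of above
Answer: 3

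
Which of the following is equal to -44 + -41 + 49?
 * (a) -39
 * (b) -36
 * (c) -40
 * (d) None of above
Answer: b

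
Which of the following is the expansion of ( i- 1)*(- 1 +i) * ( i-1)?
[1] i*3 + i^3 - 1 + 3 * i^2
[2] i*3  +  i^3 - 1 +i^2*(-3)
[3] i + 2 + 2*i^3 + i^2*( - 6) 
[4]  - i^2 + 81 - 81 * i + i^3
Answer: 2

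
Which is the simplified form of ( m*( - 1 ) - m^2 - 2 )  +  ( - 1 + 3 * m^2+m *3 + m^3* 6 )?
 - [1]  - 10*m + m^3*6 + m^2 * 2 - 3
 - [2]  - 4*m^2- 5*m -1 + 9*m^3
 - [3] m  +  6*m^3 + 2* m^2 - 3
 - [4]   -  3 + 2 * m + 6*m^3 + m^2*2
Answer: 4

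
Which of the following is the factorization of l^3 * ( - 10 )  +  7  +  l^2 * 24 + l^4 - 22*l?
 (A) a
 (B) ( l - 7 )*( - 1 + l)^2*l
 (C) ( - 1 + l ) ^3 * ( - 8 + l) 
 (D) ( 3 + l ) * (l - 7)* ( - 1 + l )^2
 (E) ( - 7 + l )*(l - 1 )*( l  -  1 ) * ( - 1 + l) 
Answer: E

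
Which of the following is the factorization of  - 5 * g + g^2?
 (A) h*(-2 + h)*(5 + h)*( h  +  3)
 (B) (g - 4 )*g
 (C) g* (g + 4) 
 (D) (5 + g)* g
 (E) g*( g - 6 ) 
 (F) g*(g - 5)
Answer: F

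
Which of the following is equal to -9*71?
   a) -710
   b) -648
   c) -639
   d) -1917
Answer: c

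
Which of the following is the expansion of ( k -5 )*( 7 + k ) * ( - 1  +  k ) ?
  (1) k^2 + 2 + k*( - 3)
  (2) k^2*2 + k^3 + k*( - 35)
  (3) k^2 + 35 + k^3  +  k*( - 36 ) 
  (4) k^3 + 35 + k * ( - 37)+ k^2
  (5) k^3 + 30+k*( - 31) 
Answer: 4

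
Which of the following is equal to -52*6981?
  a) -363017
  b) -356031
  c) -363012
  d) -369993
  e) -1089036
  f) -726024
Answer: c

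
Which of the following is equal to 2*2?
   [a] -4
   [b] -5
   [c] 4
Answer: c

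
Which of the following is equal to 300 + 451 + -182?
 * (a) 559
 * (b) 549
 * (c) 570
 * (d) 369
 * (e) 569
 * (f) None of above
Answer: e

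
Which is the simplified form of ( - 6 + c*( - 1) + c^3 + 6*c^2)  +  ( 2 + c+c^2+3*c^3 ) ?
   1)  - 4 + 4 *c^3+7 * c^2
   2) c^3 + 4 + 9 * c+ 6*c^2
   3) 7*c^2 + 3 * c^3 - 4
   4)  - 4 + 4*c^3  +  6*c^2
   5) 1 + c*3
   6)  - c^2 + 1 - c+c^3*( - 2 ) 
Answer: 1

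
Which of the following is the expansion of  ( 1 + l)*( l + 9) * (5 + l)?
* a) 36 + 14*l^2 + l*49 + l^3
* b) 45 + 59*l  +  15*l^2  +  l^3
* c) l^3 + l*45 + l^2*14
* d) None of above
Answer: b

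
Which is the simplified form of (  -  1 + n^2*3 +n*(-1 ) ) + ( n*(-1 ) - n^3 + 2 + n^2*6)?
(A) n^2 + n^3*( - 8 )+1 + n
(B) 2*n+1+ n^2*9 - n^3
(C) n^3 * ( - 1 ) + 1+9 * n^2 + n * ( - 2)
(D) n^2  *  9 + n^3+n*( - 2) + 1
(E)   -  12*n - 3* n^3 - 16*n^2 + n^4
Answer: C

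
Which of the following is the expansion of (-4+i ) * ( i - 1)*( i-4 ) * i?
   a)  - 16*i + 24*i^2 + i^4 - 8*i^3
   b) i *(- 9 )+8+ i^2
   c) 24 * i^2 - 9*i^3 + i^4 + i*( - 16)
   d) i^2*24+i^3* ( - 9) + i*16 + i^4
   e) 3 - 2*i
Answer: c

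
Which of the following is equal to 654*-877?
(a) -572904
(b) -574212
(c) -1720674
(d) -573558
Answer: d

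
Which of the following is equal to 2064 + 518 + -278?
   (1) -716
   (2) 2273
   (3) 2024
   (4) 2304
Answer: 4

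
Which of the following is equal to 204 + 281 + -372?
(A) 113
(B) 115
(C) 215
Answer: A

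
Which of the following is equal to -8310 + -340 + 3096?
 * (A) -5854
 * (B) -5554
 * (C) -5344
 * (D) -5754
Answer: B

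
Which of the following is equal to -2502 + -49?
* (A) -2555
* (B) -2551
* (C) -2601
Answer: B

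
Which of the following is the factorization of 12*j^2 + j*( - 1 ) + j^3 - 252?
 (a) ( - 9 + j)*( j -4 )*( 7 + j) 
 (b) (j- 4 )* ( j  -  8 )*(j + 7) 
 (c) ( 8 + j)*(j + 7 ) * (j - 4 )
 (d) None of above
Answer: d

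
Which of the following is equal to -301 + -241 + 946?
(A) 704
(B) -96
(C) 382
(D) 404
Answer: D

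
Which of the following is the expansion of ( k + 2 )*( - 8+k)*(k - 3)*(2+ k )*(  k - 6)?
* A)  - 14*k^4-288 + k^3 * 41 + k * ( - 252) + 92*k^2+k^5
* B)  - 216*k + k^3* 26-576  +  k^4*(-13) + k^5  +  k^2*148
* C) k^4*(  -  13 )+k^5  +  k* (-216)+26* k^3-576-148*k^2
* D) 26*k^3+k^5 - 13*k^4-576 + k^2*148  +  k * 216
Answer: B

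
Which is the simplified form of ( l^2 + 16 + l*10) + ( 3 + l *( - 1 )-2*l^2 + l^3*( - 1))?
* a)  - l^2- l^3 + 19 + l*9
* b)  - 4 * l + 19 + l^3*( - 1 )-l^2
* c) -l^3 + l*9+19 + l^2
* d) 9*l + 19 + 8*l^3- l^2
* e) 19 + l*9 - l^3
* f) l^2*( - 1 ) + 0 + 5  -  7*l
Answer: a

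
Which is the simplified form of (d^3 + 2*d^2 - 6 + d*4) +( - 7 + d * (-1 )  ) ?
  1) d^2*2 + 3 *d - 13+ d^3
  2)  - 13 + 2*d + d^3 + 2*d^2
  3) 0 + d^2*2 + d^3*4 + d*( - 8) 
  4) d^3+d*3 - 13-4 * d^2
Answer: 1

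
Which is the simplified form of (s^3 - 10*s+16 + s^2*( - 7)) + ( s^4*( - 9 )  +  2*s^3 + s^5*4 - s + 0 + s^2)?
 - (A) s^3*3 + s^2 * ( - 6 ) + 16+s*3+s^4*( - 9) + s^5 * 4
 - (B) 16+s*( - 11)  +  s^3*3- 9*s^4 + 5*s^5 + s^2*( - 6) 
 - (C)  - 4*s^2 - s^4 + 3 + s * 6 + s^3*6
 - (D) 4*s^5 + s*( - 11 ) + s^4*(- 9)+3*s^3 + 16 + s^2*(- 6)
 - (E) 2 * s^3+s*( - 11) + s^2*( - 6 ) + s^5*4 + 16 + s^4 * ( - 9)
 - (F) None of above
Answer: D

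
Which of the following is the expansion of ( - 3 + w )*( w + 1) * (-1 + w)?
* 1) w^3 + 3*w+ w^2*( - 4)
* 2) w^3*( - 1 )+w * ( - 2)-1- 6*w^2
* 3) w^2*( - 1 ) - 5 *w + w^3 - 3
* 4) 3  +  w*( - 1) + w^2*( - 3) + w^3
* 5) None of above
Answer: 4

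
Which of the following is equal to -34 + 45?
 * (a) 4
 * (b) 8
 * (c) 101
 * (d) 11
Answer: d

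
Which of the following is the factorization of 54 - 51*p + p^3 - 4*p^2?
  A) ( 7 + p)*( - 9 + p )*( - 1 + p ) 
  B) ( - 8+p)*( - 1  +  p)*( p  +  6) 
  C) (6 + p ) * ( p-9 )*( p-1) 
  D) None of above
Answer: C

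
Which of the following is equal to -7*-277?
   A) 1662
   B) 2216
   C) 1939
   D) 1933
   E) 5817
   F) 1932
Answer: C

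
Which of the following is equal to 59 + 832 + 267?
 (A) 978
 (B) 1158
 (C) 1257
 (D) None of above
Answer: B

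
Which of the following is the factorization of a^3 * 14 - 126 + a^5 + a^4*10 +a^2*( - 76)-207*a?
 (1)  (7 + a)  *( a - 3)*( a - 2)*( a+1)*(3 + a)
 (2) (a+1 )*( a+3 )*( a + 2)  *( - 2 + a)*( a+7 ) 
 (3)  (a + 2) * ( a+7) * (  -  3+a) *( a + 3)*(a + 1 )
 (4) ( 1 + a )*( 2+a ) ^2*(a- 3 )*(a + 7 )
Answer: 3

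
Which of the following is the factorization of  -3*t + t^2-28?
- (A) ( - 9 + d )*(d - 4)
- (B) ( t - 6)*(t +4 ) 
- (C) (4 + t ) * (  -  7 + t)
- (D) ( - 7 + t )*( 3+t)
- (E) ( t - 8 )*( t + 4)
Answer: C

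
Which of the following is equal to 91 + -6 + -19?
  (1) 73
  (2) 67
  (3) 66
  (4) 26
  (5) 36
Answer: 3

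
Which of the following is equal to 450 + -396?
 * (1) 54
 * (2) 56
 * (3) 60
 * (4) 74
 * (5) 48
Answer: 1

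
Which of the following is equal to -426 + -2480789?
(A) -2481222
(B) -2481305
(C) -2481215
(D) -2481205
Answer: C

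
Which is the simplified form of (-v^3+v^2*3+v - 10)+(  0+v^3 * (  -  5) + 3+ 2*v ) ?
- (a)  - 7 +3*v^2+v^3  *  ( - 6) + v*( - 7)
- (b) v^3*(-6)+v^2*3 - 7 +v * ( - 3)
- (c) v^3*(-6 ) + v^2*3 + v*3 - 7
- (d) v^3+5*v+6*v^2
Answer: c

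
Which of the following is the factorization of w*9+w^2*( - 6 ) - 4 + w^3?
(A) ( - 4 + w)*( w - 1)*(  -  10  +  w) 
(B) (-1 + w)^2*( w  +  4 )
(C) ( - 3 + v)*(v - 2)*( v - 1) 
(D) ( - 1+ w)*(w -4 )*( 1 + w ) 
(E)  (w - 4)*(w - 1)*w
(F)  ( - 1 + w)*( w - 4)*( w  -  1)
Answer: F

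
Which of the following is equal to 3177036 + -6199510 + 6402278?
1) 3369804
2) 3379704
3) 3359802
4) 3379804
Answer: 4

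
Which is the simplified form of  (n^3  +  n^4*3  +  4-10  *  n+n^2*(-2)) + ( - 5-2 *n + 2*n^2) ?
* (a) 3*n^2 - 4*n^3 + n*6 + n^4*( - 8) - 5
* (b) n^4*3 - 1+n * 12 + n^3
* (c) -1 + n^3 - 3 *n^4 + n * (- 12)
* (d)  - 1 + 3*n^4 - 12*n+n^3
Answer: d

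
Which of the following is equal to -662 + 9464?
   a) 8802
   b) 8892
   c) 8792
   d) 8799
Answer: a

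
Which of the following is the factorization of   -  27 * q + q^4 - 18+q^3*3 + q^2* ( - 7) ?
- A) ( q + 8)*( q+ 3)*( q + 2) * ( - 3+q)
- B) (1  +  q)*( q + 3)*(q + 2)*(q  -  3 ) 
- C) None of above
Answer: B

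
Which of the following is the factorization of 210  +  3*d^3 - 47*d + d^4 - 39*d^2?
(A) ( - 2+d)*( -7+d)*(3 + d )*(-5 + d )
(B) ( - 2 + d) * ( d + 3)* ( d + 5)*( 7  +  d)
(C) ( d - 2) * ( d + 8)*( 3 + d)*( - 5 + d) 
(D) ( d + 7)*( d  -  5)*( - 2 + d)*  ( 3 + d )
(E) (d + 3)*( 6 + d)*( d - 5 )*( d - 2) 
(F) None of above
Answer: D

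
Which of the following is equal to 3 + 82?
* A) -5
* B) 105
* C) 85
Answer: C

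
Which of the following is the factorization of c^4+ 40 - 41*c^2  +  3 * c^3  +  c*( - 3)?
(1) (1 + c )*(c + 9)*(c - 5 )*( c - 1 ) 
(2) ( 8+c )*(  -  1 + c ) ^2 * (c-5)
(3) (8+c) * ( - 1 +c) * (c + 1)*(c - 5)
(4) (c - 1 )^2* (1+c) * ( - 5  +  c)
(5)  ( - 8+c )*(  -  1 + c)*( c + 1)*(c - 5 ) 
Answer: 3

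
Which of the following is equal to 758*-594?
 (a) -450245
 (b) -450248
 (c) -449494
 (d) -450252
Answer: d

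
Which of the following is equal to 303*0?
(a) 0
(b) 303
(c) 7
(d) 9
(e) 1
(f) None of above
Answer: a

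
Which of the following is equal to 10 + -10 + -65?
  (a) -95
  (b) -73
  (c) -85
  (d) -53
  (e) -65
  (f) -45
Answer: e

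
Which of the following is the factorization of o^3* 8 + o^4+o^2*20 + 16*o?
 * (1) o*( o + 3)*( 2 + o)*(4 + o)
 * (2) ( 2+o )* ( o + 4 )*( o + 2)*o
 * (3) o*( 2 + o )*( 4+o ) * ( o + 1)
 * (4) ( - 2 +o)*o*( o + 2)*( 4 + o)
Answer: 2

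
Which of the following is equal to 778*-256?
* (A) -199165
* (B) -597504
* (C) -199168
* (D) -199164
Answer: C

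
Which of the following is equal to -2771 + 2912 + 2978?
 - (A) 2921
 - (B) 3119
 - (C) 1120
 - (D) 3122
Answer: B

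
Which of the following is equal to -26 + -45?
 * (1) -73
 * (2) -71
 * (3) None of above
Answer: 2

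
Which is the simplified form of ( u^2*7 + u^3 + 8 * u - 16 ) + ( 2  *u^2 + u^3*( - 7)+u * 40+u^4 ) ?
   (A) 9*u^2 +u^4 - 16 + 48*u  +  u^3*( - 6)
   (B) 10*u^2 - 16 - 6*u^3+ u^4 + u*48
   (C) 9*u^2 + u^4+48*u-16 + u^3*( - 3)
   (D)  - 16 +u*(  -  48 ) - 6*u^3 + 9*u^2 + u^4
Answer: A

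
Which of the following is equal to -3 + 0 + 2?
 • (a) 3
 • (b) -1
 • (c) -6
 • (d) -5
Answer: b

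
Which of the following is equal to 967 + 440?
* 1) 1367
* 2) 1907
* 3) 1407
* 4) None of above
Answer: 3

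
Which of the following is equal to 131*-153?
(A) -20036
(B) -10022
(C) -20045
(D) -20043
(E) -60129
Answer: D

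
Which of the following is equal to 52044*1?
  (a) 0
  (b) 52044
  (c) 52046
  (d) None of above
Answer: b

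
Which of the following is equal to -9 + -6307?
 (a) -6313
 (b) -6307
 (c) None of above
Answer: c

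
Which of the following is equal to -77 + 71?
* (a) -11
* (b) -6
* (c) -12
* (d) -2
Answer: b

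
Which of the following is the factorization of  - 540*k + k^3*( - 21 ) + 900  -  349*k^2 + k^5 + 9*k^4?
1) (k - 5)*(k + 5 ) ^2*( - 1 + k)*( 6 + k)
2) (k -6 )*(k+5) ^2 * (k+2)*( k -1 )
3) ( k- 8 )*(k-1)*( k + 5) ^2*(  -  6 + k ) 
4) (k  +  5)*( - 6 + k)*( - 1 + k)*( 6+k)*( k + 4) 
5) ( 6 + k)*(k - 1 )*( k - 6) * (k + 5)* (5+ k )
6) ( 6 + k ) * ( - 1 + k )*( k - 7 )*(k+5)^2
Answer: 5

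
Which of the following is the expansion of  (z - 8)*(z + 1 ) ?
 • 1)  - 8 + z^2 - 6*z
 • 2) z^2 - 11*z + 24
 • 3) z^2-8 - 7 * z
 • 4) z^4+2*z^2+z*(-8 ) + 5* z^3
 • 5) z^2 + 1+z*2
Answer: 3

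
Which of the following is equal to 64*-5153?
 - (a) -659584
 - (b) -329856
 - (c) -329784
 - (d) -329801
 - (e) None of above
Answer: e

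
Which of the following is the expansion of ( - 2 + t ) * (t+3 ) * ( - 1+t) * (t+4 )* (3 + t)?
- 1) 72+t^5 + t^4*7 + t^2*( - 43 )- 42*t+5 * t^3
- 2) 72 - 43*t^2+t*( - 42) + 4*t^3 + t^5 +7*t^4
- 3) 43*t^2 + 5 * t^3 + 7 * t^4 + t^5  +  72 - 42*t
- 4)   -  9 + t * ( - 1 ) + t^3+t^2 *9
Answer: 1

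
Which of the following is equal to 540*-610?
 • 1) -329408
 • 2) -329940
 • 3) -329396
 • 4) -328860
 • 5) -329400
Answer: 5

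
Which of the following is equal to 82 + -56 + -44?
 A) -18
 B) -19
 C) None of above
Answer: A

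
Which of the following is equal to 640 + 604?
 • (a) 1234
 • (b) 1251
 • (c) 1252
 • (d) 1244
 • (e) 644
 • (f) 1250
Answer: d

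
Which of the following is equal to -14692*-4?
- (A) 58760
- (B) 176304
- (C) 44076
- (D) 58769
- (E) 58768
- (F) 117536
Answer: E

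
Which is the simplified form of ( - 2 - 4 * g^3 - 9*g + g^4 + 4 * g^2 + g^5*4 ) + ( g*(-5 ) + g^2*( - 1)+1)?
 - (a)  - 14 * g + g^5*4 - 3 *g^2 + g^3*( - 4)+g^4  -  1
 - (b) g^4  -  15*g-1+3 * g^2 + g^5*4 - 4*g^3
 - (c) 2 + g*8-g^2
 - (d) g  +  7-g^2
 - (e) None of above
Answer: e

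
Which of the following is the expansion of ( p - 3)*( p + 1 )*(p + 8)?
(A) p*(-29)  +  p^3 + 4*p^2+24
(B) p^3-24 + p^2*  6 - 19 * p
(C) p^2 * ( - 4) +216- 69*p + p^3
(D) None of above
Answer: B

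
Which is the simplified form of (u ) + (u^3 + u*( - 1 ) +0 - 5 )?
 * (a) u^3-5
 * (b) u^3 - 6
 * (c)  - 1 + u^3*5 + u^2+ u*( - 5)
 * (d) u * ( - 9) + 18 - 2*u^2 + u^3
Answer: a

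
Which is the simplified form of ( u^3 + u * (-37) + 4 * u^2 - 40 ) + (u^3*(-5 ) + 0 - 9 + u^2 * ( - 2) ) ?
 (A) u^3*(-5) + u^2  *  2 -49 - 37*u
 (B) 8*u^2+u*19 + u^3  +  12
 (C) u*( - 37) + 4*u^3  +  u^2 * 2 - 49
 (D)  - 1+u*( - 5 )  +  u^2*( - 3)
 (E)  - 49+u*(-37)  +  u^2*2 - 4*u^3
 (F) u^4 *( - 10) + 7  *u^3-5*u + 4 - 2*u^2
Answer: E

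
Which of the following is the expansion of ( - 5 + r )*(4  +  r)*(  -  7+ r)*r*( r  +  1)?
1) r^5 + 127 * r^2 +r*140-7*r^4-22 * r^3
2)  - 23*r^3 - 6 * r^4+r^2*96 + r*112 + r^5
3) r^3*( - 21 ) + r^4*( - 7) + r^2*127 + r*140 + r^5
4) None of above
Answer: 3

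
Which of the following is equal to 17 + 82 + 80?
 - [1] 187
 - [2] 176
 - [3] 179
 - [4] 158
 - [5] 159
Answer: 3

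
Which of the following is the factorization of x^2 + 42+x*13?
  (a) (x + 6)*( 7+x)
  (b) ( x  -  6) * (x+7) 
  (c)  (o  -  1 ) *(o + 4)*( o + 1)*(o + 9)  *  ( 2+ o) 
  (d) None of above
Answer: a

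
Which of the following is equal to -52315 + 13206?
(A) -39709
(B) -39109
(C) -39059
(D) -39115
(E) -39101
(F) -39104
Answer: B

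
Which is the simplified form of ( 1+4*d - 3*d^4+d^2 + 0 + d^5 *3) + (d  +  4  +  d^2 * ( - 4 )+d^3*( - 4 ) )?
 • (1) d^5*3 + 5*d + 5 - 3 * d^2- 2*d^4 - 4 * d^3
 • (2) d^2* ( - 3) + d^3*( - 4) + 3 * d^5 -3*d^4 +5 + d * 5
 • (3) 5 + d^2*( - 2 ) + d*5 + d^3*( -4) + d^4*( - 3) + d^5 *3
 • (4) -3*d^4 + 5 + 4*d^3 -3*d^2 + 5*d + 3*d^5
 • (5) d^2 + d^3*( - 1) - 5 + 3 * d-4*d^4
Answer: 2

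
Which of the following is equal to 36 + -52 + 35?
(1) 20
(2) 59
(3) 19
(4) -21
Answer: 3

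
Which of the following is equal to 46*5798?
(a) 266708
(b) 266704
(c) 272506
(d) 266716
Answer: a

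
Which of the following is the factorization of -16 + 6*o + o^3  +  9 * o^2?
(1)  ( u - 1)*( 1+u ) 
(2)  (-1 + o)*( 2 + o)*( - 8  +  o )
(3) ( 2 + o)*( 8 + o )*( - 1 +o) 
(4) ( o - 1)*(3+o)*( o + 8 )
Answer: 3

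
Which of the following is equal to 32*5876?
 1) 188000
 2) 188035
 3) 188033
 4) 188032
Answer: 4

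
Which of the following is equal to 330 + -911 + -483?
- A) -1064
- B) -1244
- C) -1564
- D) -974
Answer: A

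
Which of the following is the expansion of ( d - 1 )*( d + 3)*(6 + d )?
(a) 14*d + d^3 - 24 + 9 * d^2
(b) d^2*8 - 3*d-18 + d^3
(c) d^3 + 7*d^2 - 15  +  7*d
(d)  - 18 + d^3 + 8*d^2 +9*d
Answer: d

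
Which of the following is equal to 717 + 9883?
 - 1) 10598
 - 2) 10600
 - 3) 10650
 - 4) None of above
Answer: 2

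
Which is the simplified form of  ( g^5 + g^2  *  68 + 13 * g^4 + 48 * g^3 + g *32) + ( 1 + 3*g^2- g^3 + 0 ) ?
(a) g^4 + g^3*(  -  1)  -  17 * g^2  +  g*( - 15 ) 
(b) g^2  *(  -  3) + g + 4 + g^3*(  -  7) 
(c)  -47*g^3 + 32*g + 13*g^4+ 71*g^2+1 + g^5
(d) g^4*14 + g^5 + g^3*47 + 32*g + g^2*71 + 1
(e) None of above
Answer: e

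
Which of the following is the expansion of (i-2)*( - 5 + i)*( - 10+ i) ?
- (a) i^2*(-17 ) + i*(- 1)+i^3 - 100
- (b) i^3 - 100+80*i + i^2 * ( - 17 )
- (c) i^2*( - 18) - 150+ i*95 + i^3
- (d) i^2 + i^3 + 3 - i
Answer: b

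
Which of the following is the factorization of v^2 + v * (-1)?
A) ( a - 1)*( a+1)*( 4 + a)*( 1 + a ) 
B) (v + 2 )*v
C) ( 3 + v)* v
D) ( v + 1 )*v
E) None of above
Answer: E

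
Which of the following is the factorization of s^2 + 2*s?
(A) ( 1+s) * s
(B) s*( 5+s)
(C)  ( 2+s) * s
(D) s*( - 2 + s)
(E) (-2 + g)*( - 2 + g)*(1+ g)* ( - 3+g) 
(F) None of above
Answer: C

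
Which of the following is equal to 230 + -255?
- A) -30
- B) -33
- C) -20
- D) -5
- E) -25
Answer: E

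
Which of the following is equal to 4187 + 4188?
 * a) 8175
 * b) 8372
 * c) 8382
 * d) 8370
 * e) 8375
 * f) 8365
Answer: e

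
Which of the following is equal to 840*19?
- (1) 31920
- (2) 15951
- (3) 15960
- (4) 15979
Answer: 3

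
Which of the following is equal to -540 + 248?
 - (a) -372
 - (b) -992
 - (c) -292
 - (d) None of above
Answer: c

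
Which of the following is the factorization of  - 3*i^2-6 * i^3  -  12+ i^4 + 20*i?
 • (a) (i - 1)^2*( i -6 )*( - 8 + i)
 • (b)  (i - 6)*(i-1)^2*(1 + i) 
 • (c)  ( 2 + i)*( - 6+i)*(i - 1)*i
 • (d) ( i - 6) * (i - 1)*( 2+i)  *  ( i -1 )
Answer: d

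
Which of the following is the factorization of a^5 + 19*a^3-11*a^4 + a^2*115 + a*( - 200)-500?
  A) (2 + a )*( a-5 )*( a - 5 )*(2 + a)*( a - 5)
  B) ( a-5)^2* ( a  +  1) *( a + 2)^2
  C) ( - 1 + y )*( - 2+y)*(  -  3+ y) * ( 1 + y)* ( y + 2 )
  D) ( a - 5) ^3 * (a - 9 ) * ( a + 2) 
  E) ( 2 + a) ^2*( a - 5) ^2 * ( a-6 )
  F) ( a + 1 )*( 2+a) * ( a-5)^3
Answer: A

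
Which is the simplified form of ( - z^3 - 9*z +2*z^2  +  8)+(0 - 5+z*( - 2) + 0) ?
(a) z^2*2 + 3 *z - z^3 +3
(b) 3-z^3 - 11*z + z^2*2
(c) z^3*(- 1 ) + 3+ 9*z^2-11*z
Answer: b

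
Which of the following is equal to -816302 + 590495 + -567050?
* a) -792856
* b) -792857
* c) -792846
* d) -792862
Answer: b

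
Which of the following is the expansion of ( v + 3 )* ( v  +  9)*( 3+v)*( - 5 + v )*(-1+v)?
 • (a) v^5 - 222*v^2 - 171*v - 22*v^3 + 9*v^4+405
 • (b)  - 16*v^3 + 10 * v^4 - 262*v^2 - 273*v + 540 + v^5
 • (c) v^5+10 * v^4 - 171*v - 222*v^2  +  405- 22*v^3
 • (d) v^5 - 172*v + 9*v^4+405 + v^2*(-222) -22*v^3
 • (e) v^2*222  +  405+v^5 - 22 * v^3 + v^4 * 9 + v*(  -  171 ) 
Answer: a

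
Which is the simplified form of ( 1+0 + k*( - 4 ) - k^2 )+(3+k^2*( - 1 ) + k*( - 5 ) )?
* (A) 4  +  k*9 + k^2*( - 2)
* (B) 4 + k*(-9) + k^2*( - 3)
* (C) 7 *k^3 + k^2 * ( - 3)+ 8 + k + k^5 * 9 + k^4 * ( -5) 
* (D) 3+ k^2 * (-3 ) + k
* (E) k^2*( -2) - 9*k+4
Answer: E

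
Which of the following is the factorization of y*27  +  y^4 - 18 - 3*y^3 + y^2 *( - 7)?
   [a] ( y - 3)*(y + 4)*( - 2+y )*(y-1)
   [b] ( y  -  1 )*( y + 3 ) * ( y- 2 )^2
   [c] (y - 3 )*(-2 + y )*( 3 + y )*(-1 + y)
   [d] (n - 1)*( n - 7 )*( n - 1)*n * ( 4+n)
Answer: c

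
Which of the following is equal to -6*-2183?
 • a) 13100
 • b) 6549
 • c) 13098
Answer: c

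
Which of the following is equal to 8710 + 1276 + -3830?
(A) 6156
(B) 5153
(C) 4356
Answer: A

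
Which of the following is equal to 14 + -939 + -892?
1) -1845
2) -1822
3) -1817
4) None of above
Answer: 3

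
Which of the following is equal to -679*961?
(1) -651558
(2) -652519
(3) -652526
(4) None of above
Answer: 2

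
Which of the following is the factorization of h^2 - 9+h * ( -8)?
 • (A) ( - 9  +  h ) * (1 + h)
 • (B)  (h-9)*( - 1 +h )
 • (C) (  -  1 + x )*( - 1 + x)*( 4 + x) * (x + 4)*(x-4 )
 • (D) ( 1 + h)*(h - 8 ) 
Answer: A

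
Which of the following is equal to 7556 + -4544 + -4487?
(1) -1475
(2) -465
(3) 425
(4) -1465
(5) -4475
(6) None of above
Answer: 1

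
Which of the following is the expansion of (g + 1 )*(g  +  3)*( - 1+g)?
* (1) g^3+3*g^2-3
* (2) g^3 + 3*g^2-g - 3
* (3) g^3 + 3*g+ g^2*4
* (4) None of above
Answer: 2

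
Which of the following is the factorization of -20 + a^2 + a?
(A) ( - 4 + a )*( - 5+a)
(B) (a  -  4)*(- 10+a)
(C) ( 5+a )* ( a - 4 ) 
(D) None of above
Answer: C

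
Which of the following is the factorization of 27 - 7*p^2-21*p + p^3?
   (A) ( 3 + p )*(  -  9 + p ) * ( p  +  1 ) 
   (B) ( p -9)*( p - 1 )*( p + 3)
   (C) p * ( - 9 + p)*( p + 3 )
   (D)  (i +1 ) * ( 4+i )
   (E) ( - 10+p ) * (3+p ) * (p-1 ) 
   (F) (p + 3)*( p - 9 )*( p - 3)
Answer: B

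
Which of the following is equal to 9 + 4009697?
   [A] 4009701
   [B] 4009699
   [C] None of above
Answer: C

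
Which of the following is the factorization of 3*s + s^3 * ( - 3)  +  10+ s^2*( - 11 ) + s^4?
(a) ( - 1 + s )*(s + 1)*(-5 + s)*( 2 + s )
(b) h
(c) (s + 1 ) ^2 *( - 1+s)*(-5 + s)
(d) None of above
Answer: a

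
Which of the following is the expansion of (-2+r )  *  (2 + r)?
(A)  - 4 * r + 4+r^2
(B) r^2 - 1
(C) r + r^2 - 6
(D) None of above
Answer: D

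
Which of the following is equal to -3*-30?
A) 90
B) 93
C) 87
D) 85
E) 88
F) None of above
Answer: A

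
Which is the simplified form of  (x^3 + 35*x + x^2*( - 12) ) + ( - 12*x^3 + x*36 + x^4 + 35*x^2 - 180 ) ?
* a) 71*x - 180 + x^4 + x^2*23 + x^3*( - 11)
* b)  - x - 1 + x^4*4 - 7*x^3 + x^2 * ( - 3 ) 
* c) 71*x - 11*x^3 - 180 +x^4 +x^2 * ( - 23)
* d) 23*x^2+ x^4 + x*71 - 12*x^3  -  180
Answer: a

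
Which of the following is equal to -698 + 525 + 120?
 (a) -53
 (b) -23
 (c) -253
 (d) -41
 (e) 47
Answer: a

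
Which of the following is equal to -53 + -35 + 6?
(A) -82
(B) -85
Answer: A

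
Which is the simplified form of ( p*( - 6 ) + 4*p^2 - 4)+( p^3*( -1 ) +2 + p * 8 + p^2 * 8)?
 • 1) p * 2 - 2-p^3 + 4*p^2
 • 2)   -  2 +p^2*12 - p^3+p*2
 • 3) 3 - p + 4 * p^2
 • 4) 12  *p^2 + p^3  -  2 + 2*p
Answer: 2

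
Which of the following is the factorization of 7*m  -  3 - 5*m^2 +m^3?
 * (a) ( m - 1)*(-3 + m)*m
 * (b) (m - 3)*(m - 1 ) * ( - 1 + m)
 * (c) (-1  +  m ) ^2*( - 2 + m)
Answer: b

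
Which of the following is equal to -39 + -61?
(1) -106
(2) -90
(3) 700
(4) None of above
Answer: 4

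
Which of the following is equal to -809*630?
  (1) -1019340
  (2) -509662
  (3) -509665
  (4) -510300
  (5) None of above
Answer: 5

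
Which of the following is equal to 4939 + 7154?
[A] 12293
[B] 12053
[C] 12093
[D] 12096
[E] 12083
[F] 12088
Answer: C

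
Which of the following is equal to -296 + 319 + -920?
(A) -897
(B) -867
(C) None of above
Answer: A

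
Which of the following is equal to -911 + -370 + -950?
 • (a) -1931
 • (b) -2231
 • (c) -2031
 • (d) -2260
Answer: b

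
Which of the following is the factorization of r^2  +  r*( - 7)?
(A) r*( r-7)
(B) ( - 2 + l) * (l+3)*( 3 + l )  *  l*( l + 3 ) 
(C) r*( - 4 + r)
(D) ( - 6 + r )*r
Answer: A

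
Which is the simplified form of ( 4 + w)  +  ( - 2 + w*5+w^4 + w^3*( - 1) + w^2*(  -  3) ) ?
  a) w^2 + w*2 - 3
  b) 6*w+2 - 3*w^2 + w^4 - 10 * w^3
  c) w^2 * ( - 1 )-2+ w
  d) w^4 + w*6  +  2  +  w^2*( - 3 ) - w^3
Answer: d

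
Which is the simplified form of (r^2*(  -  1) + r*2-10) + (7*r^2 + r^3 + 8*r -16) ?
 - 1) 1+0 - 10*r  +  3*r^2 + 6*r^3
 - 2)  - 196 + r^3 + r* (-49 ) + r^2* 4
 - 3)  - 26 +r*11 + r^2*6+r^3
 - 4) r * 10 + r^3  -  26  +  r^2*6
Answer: 4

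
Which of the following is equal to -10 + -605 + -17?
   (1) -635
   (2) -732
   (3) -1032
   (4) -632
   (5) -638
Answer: 4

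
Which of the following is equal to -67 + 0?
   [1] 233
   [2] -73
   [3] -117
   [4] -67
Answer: 4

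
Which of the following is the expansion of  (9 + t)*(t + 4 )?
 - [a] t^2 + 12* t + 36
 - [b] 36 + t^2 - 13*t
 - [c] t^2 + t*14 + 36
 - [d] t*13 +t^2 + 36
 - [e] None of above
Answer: d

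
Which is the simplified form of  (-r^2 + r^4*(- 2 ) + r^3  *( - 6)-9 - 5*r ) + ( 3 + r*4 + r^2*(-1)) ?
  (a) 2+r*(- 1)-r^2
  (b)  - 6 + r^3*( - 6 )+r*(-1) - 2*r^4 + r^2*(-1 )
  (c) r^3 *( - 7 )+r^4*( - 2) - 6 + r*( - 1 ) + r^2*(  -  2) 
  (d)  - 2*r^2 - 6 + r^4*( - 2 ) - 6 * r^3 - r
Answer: d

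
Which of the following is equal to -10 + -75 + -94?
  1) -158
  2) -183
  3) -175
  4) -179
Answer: 4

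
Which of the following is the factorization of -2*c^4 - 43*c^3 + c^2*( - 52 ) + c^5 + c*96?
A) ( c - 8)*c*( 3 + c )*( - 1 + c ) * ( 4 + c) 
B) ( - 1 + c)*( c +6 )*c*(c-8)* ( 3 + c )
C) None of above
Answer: A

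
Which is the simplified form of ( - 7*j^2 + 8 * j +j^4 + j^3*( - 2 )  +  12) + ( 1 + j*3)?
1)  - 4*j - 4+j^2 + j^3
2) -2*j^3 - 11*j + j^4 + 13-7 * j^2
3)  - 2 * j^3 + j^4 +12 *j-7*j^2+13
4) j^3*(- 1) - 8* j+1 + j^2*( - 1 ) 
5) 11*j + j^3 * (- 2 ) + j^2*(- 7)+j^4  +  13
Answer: 5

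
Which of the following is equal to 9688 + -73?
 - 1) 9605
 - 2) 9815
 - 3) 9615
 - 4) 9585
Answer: 3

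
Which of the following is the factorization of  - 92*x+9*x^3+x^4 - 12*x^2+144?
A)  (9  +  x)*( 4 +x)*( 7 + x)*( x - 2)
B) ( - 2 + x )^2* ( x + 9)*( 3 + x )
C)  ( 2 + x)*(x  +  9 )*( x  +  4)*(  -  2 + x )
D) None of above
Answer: D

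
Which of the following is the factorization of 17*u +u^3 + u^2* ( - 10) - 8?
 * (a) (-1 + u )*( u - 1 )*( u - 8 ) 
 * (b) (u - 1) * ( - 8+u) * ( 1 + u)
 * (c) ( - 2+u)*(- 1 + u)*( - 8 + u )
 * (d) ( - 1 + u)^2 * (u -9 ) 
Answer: a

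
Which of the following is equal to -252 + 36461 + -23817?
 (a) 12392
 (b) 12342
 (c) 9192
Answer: a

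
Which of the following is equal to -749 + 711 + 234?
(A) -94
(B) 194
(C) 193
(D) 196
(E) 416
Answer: D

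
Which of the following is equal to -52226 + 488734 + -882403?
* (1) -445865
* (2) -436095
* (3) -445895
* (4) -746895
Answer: 3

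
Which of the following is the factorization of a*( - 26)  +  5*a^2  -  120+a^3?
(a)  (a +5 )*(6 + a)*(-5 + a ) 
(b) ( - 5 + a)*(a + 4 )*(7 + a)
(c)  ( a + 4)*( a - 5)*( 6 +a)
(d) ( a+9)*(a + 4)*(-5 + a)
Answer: c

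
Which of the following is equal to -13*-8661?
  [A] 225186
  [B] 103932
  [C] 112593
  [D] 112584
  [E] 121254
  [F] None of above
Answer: C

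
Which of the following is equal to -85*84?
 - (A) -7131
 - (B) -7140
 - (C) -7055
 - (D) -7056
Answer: B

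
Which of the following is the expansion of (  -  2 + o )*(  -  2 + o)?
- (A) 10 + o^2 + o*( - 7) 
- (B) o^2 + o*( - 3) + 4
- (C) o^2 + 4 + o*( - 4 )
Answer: C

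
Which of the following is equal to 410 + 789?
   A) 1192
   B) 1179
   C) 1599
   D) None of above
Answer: D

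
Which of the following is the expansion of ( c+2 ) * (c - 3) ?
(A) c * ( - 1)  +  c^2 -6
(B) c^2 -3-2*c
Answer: A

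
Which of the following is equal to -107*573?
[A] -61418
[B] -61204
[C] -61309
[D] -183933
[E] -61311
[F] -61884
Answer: E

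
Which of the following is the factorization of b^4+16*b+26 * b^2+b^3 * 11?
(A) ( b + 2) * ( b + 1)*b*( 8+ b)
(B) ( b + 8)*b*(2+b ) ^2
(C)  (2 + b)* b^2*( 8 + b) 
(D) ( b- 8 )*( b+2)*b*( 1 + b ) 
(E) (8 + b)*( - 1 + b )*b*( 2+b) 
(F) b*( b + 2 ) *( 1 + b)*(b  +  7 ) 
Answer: A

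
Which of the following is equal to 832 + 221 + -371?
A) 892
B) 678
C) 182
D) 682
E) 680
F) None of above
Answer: D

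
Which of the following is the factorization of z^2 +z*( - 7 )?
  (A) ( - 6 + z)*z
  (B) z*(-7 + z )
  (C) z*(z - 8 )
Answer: B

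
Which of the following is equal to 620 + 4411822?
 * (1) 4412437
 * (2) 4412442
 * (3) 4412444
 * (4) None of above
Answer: 2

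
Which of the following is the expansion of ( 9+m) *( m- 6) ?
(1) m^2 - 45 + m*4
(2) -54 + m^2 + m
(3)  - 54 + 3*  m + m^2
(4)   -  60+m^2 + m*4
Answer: 3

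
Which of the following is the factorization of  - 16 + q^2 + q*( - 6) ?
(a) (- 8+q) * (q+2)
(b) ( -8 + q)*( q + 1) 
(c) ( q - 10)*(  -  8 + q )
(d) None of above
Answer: a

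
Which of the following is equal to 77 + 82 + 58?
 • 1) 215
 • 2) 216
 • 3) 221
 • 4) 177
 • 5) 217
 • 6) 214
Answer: 5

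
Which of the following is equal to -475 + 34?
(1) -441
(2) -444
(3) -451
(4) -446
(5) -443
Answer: 1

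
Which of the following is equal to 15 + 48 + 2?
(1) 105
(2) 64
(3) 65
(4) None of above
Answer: 3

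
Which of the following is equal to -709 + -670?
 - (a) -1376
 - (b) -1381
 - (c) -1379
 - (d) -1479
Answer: c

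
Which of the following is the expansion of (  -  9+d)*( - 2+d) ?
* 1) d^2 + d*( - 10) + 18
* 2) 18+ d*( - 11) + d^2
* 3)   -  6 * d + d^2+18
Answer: 2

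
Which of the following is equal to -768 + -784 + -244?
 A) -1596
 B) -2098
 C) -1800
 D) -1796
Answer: D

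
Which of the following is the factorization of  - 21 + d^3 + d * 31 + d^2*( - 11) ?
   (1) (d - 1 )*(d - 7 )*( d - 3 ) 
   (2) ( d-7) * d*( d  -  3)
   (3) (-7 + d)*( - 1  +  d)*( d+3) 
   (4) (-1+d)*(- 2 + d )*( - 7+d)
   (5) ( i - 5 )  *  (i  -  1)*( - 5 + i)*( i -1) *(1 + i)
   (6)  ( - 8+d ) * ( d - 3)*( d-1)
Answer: 1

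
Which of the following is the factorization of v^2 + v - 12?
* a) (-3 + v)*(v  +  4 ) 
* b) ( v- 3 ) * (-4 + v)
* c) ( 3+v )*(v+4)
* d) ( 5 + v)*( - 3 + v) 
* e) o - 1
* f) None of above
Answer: a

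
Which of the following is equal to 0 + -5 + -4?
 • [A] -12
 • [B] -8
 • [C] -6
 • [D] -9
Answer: D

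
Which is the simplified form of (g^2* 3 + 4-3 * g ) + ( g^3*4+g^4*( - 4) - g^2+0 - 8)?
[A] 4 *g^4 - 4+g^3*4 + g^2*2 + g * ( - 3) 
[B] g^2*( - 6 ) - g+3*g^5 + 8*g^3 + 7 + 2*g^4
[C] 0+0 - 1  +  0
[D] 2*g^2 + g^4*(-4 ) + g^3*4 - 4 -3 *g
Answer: D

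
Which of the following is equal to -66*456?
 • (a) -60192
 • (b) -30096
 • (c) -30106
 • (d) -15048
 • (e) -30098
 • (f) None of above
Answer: b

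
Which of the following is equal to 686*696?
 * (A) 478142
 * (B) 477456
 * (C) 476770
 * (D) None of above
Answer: B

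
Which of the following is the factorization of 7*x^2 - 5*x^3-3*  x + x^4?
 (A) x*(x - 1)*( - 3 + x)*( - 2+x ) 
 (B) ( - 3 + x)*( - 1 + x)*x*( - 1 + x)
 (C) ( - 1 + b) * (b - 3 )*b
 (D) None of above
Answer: B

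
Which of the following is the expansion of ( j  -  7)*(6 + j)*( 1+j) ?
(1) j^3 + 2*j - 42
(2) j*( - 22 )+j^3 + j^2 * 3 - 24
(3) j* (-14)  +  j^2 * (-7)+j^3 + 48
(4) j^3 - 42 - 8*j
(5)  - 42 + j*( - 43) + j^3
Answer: 5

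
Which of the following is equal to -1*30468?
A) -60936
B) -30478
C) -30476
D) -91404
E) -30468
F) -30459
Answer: E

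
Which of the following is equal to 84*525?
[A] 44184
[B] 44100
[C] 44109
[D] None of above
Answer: B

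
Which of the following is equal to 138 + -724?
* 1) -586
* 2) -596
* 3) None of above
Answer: 1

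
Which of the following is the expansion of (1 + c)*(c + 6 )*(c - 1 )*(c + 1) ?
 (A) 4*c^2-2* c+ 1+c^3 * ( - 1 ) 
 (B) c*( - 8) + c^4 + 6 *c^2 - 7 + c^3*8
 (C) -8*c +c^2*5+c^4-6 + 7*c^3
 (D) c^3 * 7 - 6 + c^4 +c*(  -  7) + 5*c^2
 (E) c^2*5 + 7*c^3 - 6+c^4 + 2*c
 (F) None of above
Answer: D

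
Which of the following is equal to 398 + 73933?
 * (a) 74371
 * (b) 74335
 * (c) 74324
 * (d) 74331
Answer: d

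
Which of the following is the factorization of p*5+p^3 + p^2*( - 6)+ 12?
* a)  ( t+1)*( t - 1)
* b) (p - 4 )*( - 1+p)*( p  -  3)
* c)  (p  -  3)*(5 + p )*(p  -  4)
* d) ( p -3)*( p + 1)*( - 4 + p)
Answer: d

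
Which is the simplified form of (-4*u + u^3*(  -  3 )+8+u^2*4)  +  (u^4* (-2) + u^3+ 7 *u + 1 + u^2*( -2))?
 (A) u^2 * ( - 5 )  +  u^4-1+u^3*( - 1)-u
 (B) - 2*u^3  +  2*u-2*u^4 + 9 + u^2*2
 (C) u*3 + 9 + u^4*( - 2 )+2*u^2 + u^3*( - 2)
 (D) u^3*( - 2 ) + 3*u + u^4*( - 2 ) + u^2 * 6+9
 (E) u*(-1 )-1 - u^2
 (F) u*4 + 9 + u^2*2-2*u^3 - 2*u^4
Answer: C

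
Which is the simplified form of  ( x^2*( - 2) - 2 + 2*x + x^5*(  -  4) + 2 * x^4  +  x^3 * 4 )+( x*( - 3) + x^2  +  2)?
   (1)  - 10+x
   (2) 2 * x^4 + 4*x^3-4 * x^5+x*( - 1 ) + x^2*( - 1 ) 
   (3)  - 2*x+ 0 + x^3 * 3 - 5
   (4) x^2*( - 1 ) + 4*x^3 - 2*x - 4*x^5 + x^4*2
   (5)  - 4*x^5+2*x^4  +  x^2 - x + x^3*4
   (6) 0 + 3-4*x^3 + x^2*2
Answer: 2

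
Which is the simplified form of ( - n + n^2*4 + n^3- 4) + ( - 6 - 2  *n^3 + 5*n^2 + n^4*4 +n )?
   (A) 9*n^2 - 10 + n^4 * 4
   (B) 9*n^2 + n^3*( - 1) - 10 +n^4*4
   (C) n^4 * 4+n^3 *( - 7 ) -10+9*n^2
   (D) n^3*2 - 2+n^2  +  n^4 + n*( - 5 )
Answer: B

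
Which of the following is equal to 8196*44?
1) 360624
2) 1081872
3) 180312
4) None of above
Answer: 1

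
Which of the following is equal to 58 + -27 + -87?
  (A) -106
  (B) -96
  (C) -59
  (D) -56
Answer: D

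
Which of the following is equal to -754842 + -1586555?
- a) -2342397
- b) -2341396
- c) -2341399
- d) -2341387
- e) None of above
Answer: e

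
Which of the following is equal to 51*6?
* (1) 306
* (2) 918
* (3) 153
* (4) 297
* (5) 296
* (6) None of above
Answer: 1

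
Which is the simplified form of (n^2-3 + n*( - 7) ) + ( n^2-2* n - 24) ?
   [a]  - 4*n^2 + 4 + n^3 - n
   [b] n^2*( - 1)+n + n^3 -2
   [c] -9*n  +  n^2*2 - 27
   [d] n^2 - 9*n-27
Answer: c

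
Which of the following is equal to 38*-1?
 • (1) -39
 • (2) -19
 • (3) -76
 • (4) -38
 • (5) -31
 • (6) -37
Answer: 4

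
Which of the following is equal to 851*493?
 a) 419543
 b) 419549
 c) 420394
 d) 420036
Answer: a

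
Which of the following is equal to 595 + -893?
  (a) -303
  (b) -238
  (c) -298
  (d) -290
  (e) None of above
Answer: c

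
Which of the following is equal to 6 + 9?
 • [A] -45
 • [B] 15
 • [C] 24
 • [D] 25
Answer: B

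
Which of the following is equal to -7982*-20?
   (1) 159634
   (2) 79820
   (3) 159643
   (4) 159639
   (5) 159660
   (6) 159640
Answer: 6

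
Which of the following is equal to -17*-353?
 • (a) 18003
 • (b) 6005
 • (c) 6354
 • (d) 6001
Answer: d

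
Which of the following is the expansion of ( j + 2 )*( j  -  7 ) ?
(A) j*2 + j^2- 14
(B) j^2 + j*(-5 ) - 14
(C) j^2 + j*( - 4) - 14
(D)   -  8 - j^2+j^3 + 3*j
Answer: B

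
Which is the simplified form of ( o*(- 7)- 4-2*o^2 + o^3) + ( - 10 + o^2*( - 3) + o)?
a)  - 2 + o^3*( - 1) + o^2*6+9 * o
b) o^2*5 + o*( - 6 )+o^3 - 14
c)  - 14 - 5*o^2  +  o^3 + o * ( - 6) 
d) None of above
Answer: c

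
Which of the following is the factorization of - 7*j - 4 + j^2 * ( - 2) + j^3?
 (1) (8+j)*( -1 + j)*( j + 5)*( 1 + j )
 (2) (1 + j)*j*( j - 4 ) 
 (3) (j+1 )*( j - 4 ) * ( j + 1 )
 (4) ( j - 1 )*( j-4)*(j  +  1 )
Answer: 3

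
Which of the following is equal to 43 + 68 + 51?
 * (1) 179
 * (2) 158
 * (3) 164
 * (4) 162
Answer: 4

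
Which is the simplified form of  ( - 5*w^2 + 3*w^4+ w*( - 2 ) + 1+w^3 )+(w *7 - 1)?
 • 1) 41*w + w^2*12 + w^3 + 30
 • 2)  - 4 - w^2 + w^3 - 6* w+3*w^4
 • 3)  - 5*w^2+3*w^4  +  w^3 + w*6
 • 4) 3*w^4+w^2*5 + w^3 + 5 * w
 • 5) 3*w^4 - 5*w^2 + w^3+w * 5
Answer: 5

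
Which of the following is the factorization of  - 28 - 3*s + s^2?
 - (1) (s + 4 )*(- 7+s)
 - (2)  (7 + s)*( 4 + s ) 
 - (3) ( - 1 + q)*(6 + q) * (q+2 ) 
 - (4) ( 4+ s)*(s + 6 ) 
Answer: 1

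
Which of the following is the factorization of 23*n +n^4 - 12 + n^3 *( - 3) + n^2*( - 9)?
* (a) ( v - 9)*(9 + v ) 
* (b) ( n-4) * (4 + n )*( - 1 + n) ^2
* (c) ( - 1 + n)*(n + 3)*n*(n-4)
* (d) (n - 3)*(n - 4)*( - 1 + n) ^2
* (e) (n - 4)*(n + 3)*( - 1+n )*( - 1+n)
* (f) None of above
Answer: e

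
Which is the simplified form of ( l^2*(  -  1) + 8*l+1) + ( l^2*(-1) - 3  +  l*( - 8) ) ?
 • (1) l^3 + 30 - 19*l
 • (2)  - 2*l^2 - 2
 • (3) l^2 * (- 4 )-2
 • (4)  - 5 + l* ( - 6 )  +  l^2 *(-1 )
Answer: 2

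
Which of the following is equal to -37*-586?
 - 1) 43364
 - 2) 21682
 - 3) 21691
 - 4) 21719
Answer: 2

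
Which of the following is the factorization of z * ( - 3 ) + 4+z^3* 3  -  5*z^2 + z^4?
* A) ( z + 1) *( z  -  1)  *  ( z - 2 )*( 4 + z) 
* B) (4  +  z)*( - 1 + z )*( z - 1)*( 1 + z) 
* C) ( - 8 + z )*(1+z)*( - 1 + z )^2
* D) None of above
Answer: B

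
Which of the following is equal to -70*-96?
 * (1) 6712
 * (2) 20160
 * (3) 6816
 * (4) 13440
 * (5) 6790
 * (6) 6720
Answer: 6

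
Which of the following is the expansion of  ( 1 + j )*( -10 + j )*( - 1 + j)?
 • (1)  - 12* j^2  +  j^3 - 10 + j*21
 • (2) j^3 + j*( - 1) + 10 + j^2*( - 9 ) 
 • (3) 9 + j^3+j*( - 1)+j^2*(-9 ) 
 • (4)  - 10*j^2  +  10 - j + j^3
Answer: 4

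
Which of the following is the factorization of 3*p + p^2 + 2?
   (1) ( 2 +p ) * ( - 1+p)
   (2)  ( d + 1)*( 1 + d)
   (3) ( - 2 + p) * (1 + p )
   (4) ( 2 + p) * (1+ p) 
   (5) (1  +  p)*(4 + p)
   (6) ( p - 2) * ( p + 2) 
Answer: 4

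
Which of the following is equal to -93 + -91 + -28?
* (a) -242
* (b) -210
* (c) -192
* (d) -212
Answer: d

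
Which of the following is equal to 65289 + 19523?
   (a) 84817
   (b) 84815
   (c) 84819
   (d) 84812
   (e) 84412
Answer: d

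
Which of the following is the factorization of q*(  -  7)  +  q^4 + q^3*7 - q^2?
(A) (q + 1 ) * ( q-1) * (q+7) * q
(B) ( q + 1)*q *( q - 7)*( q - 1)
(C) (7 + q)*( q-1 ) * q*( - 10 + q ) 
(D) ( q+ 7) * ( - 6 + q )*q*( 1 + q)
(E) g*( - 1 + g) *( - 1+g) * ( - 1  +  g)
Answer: A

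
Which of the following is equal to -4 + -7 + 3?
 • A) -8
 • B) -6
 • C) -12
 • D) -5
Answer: A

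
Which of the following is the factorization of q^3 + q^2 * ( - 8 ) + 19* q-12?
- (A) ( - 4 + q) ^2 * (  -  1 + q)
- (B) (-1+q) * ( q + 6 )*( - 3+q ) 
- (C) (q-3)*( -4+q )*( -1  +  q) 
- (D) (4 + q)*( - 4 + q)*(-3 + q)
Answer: C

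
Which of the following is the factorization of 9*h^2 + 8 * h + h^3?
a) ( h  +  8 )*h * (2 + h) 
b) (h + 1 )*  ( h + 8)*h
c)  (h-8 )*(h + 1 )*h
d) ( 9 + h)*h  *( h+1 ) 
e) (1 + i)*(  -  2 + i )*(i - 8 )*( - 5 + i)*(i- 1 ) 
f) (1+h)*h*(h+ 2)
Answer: b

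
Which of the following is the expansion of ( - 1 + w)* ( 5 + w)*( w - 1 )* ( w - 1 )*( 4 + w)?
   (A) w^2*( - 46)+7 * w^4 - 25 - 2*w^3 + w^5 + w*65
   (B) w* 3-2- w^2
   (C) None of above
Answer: C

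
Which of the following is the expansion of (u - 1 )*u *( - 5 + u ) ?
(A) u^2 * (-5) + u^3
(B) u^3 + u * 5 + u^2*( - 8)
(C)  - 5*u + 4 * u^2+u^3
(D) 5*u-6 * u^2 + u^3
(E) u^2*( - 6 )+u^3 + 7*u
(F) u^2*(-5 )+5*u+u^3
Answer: D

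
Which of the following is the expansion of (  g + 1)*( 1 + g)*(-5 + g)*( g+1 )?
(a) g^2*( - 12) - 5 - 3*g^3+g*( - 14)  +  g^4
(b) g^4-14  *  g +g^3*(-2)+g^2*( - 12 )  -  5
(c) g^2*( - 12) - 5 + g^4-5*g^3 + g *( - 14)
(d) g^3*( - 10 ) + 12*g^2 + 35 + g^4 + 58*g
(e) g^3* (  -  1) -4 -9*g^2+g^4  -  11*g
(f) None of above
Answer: b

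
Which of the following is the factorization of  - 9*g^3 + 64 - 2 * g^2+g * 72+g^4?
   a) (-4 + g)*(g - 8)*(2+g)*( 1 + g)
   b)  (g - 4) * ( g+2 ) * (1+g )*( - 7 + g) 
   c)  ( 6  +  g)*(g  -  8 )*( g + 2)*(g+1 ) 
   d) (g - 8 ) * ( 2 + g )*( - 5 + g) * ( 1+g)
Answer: a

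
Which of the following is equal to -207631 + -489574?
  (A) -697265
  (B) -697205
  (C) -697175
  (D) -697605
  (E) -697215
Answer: B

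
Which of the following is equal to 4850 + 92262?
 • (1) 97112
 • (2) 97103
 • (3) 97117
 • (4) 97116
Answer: 1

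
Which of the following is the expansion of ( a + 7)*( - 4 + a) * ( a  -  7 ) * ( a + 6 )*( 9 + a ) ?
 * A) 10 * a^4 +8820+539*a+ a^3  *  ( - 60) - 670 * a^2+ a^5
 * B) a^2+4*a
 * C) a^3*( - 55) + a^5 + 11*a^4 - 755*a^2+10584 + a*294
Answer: C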